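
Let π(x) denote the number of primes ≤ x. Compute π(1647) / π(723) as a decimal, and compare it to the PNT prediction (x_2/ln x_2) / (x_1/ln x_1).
π(1647)/π(723) = 259/128 ≈ 2.0234;  PNT prediction ≈ 2.0248.

π(723) = 128 and π(1647) = 259, so π(1647)/π(723) ≈ 2.0234. The PNT-predicted ratio is (1647/ln(1647)) / (723/ln(723)) ≈ 2.0248. The two agree to within a few percent, as expected.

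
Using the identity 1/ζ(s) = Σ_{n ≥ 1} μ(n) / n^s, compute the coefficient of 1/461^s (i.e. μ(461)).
μ(461) = -1

Factor n = 461 = 461. μ(n) = 0 if any exponent ≥ 2 (not squarefree); otherwise μ(n) = (−1)^{ω(n)} where ω(n) is the number of distinct prime factors. Applying: μ(461) = -1.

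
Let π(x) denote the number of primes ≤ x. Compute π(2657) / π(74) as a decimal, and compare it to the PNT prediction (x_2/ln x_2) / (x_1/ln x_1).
π(2657)/π(74) = 384/21 ≈ 18.2857;  PNT prediction ≈ 19.5993.

π(74) = 21 and π(2657) = 384, so π(2657)/π(74) ≈ 18.2857. The PNT-predicted ratio is (2657/ln(2657)) / (74/ln(74)) ≈ 19.5993. The two agree to within a few percent, as expected.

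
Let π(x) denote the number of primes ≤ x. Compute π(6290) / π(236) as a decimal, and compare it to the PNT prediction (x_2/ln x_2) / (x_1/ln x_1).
π(6290)/π(236) = 818/51 ≈ 16.0392;  PNT prediction ≈ 16.6491.

π(236) = 51 and π(6290) = 818, so π(6290)/π(236) ≈ 16.0392. The PNT-predicted ratio is (6290/ln(6290)) / (236/ln(236)) ≈ 16.6491. The two agree to within a few percent, as expected.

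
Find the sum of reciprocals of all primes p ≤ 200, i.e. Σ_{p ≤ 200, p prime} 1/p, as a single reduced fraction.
Σ 1/p = 15202313841027497739047080375538859939135227730139536997746371469607707132833646367/7799922041683461553249199106329813876687996789903550945093032474868511536164700810

π(200) = 46, so the primes ≤ 200 are [2, 3, 5, 7, 11, 13, 17, 19, 23, 29, 31, 37, 41, 43, 47, 53, 59, 61, 67, 71, 73, 79, 83, 89, 97, 101, 103, 107, 109, 113, 127, 131, 137, 139, 149, 151, 157, 163, 167, 173, 179, 181, 191, 193, 197, 199]. Summing 1/p over these primes: 15202313841027497739047080375538859939135227730139536997746371469607707132833646367/7799922041683461553249199106329813876687996789903550945093032474868511536164700810 ≈ 1.9490. Mertens estimate ln ln(200) + 0.2615 ≈ 1.9289.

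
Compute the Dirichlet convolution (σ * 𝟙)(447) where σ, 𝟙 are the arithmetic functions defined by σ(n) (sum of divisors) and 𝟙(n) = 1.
(σ * 𝟙)(447) = 755

Divisors of 447: [1, 3, 149, 447]. For each d | 447:
  d = 1: σ(1) · 𝟙(447/1) = 1 · 1 = 1
  d = 3: σ(3) · 𝟙(447/3) = 4 · 1 = 4
  d = 149: σ(149) · 𝟙(447/149) = 150 · 1 = 150
  d = 447: σ(447) · 𝟙(447/447) = 600 · 1 = 600
Summing: (σ * 𝟙)(447) = 1 + 4 + 150 + 600 = 755.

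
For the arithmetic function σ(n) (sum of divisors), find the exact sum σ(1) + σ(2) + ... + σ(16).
Σ_{n ≤ 16} σ(n) = 220

Compute σ(n) for each 1 ≤ n ≤ 16: σ(1) = 1, σ(2) = 3, σ(3) = 4, σ(4) = 7, σ(5) = 6, σ(6) = 12, σ(7) = 8, σ(8) = 15, σ(9) = 13, σ(10) = 18, σ(11) = 12, σ(12) = 28, σ(13) = 14, σ(14) = 24, σ(15) = 24, σ(16) = 31. Summing all 16 values: 220. (Average order: Σ_{n ≤ x} σ(n) ~ (π²/12) x². For x = 16, (π²/12)·16² ≈ 210.55.)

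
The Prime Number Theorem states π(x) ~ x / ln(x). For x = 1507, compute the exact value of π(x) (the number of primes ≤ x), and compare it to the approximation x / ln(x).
π(1507) = 239;  x/ln(x) ≈ 205.93;  relative error ≈ 13.84%.

Directly count primes up to 1507: π(1507) = 239. The PNT approximation gives 1507/ln(1507) ≈ 1507/7.31788 ≈ 205.93. Relative error (π(x) − x/ln(x)) / π(x) ≈ 13.84%; the approximation is known to undercount slightly (Li(x) is a better estimate).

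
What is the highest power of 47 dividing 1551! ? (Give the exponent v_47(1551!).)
v_47(1551!) = 33

Legendre's formula: v_p(n!) = Σ_{k ≥ 1} ⌊n / p^k⌋. For p = 47, n = 1551, the terms are:
  ⌊1551/47^1⌋ = ⌊1551/47⌋ = 33
(the next term ⌊1551/47^2⌋ = 0, terminating the sum). Summing: v_47(1551!) = 33 = 33.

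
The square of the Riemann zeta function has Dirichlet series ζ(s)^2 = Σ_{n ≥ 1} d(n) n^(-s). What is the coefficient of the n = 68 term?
d(68) = 6

ζ(s)^2 = (Σ 1/m^s)(Σ 1/k^s). The coefficient of 1/n^s in the product is the number of ordered pairs (m, k) with mk = n, which equals d(n). For n = 68, divisors are [1, 2, 4, 17, 34, 68], so d(68) = 6.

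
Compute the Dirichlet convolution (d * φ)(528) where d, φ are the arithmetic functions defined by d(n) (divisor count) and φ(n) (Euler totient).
(d * φ)(528) = 1488

Divisors of 528: [1, 2, 3, 4, 6, 8, 11, 12, 16, 22, 24, 33, 44, 48, 66, 88, 132, 176, 264, 528]. For each d | 528:
  d = 1: d(1) · φ(528/1) = 1 · 160 = 160
  d = 2: d(2) · φ(528/2) = 2 · 80 = 160
  d = 3: d(3) · φ(528/3) = 2 · 80 = 160
  d = 4: d(4) · φ(528/4) = 3 · 40 = 120
  d = 6: d(6) · φ(528/6) = 4 · 40 = 160
  d = 8: d(8) · φ(528/8) = 4 · 20 = 80
  d = 11: d(11) · φ(528/11) = 2 · 16 = 32
  d = 12: d(12) · φ(528/12) = 6 · 20 = 120
  d = 16: d(16) · φ(528/16) = 5 · 20 = 100
  d = 22: d(22) · φ(528/22) = 4 · 8 = 32
  d = 24: d(24) · φ(528/24) = 8 · 10 = 80
  d = 33: d(33) · φ(528/33) = 4 · 8 = 32
  d = 44: d(44) · φ(528/44) = 6 · 4 = 24
  d = 48: d(48) · φ(528/48) = 10 · 10 = 100
  d = 66: d(66) · φ(528/66) = 8 · 4 = 32
  d = 88: d(88) · φ(528/88) = 8 · 2 = 16
  d = 132: d(132) · φ(528/132) = 12 · 2 = 24
  d = 176: d(176) · φ(528/176) = 10 · 2 = 20
  d = 264: d(264) · φ(528/264) = 16 · 1 = 16
  d = 528: d(528) · φ(528/528) = 20 · 1 = 20
Summing: (d * φ)(528) = 160 + 160 + 160 + 120 + 160 + 80 + 32 + 120 + 100 + 32 + 80 + 32 + 24 + 100 + 32 + 16 + 24 + 20 + 16 + 20 = 1488.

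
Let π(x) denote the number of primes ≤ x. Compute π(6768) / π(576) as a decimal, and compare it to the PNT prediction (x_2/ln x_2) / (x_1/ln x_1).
π(6768)/π(576) = 871/105 ≈ 8.2952;  PNT prediction ≈ 8.4676.

π(576) = 105 and π(6768) = 871, so π(6768)/π(576) ≈ 8.2952. The PNT-predicted ratio is (6768/ln(6768)) / (576/ln(576)) ≈ 8.4676. The two agree to within a few percent, as expected.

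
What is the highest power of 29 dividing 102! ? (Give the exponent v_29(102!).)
v_29(102!) = 3

Legendre's formula: v_p(n!) = Σ_{k ≥ 1} ⌊n / p^k⌋. For p = 29, n = 102, the terms are:
  ⌊102/29^1⌋ = ⌊102/29⌋ = 3
(the next term ⌊102/29^2⌋ = 0, terminating the sum). Summing: v_29(102!) = 3 = 3.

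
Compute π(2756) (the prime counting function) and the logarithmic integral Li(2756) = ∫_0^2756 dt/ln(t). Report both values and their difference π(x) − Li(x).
π(2756) = 402;  Li(2756) ≈ 412.12;  π(x) − Li(x) ≈ -10.12.

Direct count of primes ≤ 2756 gives π(2756) = 402. Numerical evaluation of the logarithmic integral gives Li(2756) ≈ 412.12. The difference π(x) − Li(x) ≈ -10.12 is typically negative for small/moderate x (Li(x) overestimates), though Littlewood's theorem shows this sign changes infinitely often.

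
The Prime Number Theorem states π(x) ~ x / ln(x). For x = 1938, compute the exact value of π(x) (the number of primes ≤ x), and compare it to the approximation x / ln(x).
π(1938) = 295;  x/ln(x) ≈ 256.03;  relative error ≈ 13.21%.

Directly count primes up to 1938: π(1938) = 295. The PNT approximation gives 1938/ln(1938) ≈ 1938/7.56941 ≈ 256.03. Relative error (π(x) − x/ln(x)) / π(x) ≈ 13.21%; the approximation is known to undercount slightly (Li(x) is a better estimate).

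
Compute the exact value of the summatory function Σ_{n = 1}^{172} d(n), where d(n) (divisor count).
Σ_{n ≤ 172} d(n) = 917

Compute d(n) for each 1 ≤ n ≤ 172: d(1) = 1, d(2) = 2, d(3) = 2, d(4) = 3, d(5) = 2, d(6) = 4, d(7) = 2, d(8) = 4, d(9) = 3, d(10) = 4, d(11) = 2, d(12) = 6, d(13) = 2, d(14) = 4, d(15) = 4, d(16) = 5, d(17) = 2, d(18) = 6, d(19) = 2, d(20) = 6, d(21) = 4, d(22) = 4, d(23) = 2, d(24) = 8, d(25) = 3, d(26) = 4, d(27) = 4, d(28) = 6, d(29) = 2, d(30) = 8, d(31) = 2, d(32) = 6, d(33) = 4, d(34) = 4, d(35) = 4, d(36) = 9, d(37) = 2, d(38) = 4, d(39) = 4, d(40) = 8, d(41) = 2, d(42) = 8, d(43) = 2, d(44) = 6, d(45) = 6, d(46) = 4, d(47) = 2, d(48) = 10, d(49) = 3, d(50) = 6, d(51) = 4, d(52) = 6, d(53) = 2, d(54) = 8, d(55) = 4, d(56) = 8, d(57) = 4, d(58) = 4, d(59) = 2, d(60) = 12, d(61) = 2, d(62) = 4, d(63) = 6, d(64) = 7, d(65) = 4, d(66) = 8, d(67) = 2, d(68) = 6, d(69) = 4, d(70) = 8, d(71) = 2, d(72) = 12, d(73) = 2, d(74) = 4, d(75) = 6, d(76) = 6, d(77) = 4, d(78) = 8, d(79) = 2, d(80) = 10, d(81) = 5, d(82) = 4, d(83) = 2, d(84) = 12, d(85) = 4, d(86) = 4, d(87) = 4, d(88) = 8, d(89) = 2, d(90) = 12, d(91) = 4, d(92) = 6, d(93) = 4, d(94) = 4, d(95) = 4, d(96) = 12, d(97) = 2, d(98) = 6, d(99) = 6, d(100) = 9, d(101) = 2, d(102) = 8, d(103) = 2, d(104) = 8, d(105) = 8, d(106) = 4, d(107) = 2, d(108) = 12, d(109) = 2, d(110) = 8, d(111) = 4, d(112) = 10, d(113) = 2, d(114) = 8, d(115) = 4, d(116) = 6, d(117) = 6, d(118) = 4, d(119) = 4, d(120) = 16, d(121) = 3, d(122) = 4, d(123) = 4, d(124) = 6, d(125) = 4, d(126) = 12, d(127) = 2, d(128) = 8, d(129) = 4, d(130) = 8, d(131) = 2, d(132) = 12, d(133) = 4, d(134) = 4, d(135) = 8, d(136) = 8, d(137) = 2, d(138) = 8, d(139) = 2, d(140) = 12, d(141) = 4, d(142) = 4, d(143) = 4, d(144) = 15, d(145) = 4, d(146) = 4, d(147) = 6, d(148) = 6, d(149) = 2, d(150) = 12, d(151) = 2, d(152) = 8, d(153) = 6, d(154) = 8, d(155) = 4, d(156) = 12, d(157) = 2, d(158) = 4, d(159) = 4, d(160) = 12, d(161) = 4, d(162) = 10, d(163) = 2, d(164) = 6, d(165) = 8, d(166) = 4, d(167) = 2, d(168) = 16, d(169) = 3, d(170) = 8, d(171) = 6, d(172) = 6. Summing all 172 values: 917. (Dirichlet's divisor formula: Σ_{n ≤ x} d(n) = x ln(x) + (2γ − 1) x + O(√x). For x = 172, the asymptotic estimate is ≈ 911.93.)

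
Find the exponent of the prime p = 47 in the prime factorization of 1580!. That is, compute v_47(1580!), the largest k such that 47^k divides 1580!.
v_47(1580!) = 33

Legendre's formula: v_p(n!) = Σ_{k ≥ 1} ⌊n / p^k⌋. For p = 47, n = 1580, the terms are:
  ⌊1580/47^1⌋ = ⌊1580/47⌋ = 33
(the next term ⌊1580/47^2⌋ = 0, terminating the sum). Summing: v_47(1580!) = 33 = 33.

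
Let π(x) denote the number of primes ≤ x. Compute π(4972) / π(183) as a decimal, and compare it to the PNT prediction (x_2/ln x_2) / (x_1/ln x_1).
π(4972)/π(183) = 665/42 ≈ 15.8333;  PNT prediction ≈ 16.6290.

π(183) = 42 and π(4972) = 665, so π(4972)/π(183) ≈ 15.8333. The PNT-predicted ratio is (4972/ln(4972)) / (183/ln(183)) ≈ 16.6290. The two agree to within a few percent, as expected.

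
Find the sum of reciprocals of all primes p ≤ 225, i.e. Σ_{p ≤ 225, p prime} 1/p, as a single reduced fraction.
Σ 1/p = 718699639327957473429492425322377115938612460993073775465130392853544377727917042657991/367009731827331916465034565550136732339800312955331782619462457039988073311157667212930

π(225) = 48, so the primes ≤ 225 are [2, 3, 5, 7, 11, 13, 17, 19, 23, 29, 31, 37, 41, 43, 47, 53, 59, 61, 67, 71, 73, 79, 83, 89, 97, 101, 103, 107, 109, 113, 127, 131, 137, 139, 149, 151, 157, 163, 167, 173, 179, 181, 191, 193, 197, 199, 211, 223]. Summing 1/p over these primes: 718699639327957473429492425322377115938612460993073775465130392853544377727917042657991/367009731827331916465034565550136732339800312955331782619462457039988073311157667212930 ≈ 1.9583. Mertens estimate ln ln(225) + 0.2615 ≈ 1.9509.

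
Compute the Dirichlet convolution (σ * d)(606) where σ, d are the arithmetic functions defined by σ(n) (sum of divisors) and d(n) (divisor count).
(σ * d)(606) = 3120

Divisors of 606: [1, 2, 3, 6, 101, 202, 303, 606]. For each d | 606:
  d = 1: σ(1) · d(606/1) = 1 · 8 = 8
  d = 2: σ(2) · d(606/2) = 3 · 4 = 12
  d = 3: σ(3) · d(606/3) = 4 · 4 = 16
  d = 6: σ(6) · d(606/6) = 12 · 2 = 24
  d = 101: σ(101) · d(606/101) = 102 · 4 = 408
  d = 202: σ(202) · d(606/202) = 306 · 2 = 612
  d = 303: σ(303) · d(606/303) = 408 · 2 = 816
  d = 606: σ(606) · d(606/606) = 1224 · 1 = 1224
Summing: (σ * d)(606) = 8 + 12 + 16 + 24 + 408 + 612 + 816 + 1224 = 3120.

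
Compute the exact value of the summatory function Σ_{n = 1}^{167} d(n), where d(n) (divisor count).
Σ_{n ≤ 167} d(n) = 878

Compute d(n) for each 1 ≤ n ≤ 167: d(1) = 1, d(2) = 2, d(3) = 2, d(4) = 3, d(5) = 2, d(6) = 4, d(7) = 2, d(8) = 4, d(9) = 3, d(10) = 4, d(11) = 2, d(12) = 6, d(13) = 2, d(14) = 4, d(15) = 4, d(16) = 5, d(17) = 2, d(18) = 6, d(19) = 2, d(20) = 6, d(21) = 4, d(22) = 4, d(23) = 2, d(24) = 8, d(25) = 3, d(26) = 4, d(27) = 4, d(28) = 6, d(29) = 2, d(30) = 8, d(31) = 2, d(32) = 6, d(33) = 4, d(34) = 4, d(35) = 4, d(36) = 9, d(37) = 2, d(38) = 4, d(39) = 4, d(40) = 8, d(41) = 2, d(42) = 8, d(43) = 2, d(44) = 6, d(45) = 6, d(46) = 4, d(47) = 2, d(48) = 10, d(49) = 3, d(50) = 6, d(51) = 4, d(52) = 6, d(53) = 2, d(54) = 8, d(55) = 4, d(56) = 8, d(57) = 4, d(58) = 4, d(59) = 2, d(60) = 12, d(61) = 2, d(62) = 4, d(63) = 6, d(64) = 7, d(65) = 4, d(66) = 8, d(67) = 2, d(68) = 6, d(69) = 4, d(70) = 8, d(71) = 2, d(72) = 12, d(73) = 2, d(74) = 4, d(75) = 6, d(76) = 6, d(77) = 4, d(78) = 8, d(79) = 2, d(80) = 10, d(81) = 5, d(82) = 4, d(83) = 2, d(84) = 12, d(85) = 4, d(86) = 4, d(87) = 4, d(88) = 8, d(89) = 2, d(90) = 12, d(91) = 4, d(92) = 6, d(93) = 4, d(94) = 4, d(95) = 4, d(96) = 12, d(97) = 2, d(98) = 6, d(99) = 6, d(100) = 9, d(101) = 2, d(102) = 8, d(103) = 2, d(104) = 8, d(105) = 8, d(106) = 4, d(107) = 2, d(108) = 12, d(109) = 2, d(110) = 8, d(111) = 4, d(112) = 10, d(113) = 2, d(114) = 8, d(115) = 4, d(116) = 6, d(117) = 6, d(118) = 4, d(119) = 4, d(120) = 16, d(121) = 3, d(122) = 4, d(123) = 4, d(124) = 6, d(125) = 4, d(126) = 12, d(127) = 2, d(128) = 8, d(129) = 4, d(130) = 8, d(131) = 2, d(132) = 12, d(133) = 4, d(134) = 4, d(135) = 8, d(136) = 8, d(137) = 2, d(138) = 8, d(139) = 2, d(140) = 12, d(141) = 4, d(142) = 4, d(143) = 4, d(144) = 15, d(145) = 4, d(146) = 4, d(147) = 6, d(148) = 6, d(149) = 2, d(150) = 12, d(151) = 2, d(152) = 8, d(153) = 6, d(154) = 8, d(155) = 4, d(156) = 12, d(157) = 2, d(158) = 4, d(159) = 4, d(160) = 12, d(161) = 4, d(162) = 10, d(163) = 2, d(164) = 6, d(165) = 8, d(166) = 4, d(167) = 2. Summing all 167 values: 878. (Dirichlet's divisor formula: Σ_{n ≤ x} d(n) = x ln(x) + (2γ − 1) x + O(√x). For x = 167, the asymptotic estimate is ≈ 880.49.)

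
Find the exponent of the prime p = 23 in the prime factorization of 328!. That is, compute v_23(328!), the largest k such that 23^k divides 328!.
v_23(328!) = 14

Legendre's formula: v_p(n!) = Σ_{k ≥ 1} ⌊n / p^k⌋. For p = 23, n = 328, the terms are:
  ⌊328/23^1⌋ = ⌊328/23⌋ = 14
(the next term ⌊328/23^2⌋ = 0, terminating the sum). Summing: v_23(328!) = 14 = 14.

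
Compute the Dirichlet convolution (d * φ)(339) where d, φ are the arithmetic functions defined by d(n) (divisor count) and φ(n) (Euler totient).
(d * φ)(339) = 456

Divisors of 339: [1, 3, 113, 339]. For each d | 339:
  d = 1: d(1) · φ(339/1) = 1 · 224 = 224
  d = 3: d(3) · φ(339/3) = 2 · 112 = 224
  d = 113: d(113) · φ(339/113) = 2 · 2 = 4
  d = 339: d(339) · φ(339/339) = 4 · 1 = 4
Summing: (d * φ)(339) = 224 + 224 + 4 + 4 = 456.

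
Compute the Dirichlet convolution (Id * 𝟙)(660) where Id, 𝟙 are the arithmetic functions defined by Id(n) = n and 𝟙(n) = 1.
(Id * 𝟙)(660) = 2016

Divisors of 660: [1, 2, 3, 4, 5, 6, 10, 11, 12, 15, 20, 22, 30, 33, 44, 55, 60, 66, 110, 132, 165, 220, 330, 660]. For each d | 660:
  d = 1: Id(1) · 𝟙(660/1) = 1 · 1 = 1
  d = 2: Id(2) · 𝟙(660/2) = 2 · 1 = 2
  d = 3: Id(3) · 𝟙(660/3) = 3 · 1 = 3
  d = 4: Id(4) · 𝟙(660/4) = 4 · 1 = 4
  d = 5: Id(5) · 𝟙(660/5) = 5 · 1 = 5
  d = 6: Id(6) · 𝟙(660/6) = 6 · 1 = 6
  d = 10: Id(10) · 𝟙(660/10) = 10 · 1 = 10
  d = 11: Id(11) · 𝟙(660/11) = 11 · 1 = 11
  d = 12: Id(12) · 𝟙(660/12) = 12 · 1 = 12
  d = 15: Id(15) · 𝟙(660/15) = 15 · 1 = 15
  d = 20: Id(20) · 𝟙(660/20) = 20 · 1 = 20
  d = 22: Id(22) · 𝟙(660/22) = 22 · 1 = 22
  d = 30: Id(30) · 𝟙(660/30) = 30 · 1 = 30
  d = 33: Id(33) · 𝟙(660/33) = 33 · 1 = 33
  d = 44: Id(44) · 𝟙(660/44) = 44 · 1 = 44
  d = 55: Id(55) · 𝟙(660/55) = 55 · 1 = 55
  d = 60: Id(60) · 𝟙(660/60) = 60 · 1 = 60
  d = 66: Id(66) · 𝟙(660/66) = 66 · 1 = 66
  d = 110: Id(110) · 𝟙(660/110) = 110 · 1 = 110
  d = 132: Id(132) · 𝟙(660/132) = 132 · 1 = 132
  d = 165: Id(165) · 𝟙(660/165) = 165 · 1 = 165
  d = 220: Id(220) · 𝟙(660/220) = 220 · 1 = 220
  d = 330: Id(330) · 𝟙(660/330) = 330 · 1 = 330
  d = 660: Id(660) · 𝟙(660/660) = 660 · 1 = 660
Summing: (Id * 𝟙)(660) = 1 + 2 + 3 + 4 + 5 + 6 + 10 + 11 + 12 + 15 + 20 + 22 + 30 + 33 + 44 + 55 + 60 + 66 + 110 + 132 + 165 + 220 + 330 + 660 = 2016.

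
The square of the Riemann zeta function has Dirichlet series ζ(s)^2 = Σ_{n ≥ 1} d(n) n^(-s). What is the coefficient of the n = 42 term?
d(42) = 8

ζ(s)^2 = (Σ 1/m^s)(Σ 1/k^s). The coefficient of 1/n^s in the product is the number of ordered pairs (m, k) with mk = n, which equals d(n). For n = 42, divisors are [1, 2, 3, 6, 7, 14, 21, 42], so d(42) = 8.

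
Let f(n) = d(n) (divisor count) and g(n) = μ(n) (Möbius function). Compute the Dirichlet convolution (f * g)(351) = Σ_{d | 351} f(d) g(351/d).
(d * μ)(351) = 1

Divisors of 351: [1, 3, 9, 13, 27, 39, 117, 351]. For each d | 351:
  d = 1: d(1) · μ(351/1) = 1 · 0 = 0
  d = 3: d(3) · μ(351/3) = 2 · 0 = 0
  d = 9: d(9) · μ(351/9) = 3 · 1 = 3
  d = 13: d(13) · μ(351/13) = 2 · 0 = 0
  d = 27: d(27) · μ(351/27) = 4 · -1 = -4
  d = 39: d(39) · μ(351/39) = 4 · 0 = 0
  d = 117: d(117) · μ(351/117) = 6 · -1 = -6
  d = 351: d(351) · μ(351/351) = 8 · 1 = 8
Summing: (d * μ)(351) = 0 + 0 + 3 + 0 + -4 + 0 + -6 + 8 = 1.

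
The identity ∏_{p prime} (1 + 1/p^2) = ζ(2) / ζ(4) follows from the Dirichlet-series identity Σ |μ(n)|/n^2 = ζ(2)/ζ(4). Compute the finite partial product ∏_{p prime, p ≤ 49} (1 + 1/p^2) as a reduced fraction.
∏ = 101793085732936000000000/67237345888235944242129

The primes p ≤ 49 are [2, 3, 5, 7, 11, 13, 17, 19, 23, 29, 31, 37, 41, 43, 47]. For each, (1 + 1/p^2) = (p^2 + 1)/p^2. Multiplying these fractions over p ∈ [2, 3, 5, 7, 11, 13, 17, 19, 23, 29, 31, 37, 41, 43, 47] gives 101793085732936000000000/67237345888235944242129. (In the limit P → ∞ this tends to ζ(2)/ζ(4).)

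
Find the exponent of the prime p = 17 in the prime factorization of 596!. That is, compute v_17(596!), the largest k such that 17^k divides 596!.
v_17(596!) = 37

Legendre's formula: v_p(n!) = Σ_{k ≥ 1} ⌊n / p^k⌋. For p = 17, n = 596, the terms are:
  ⌊596/17^1⌋ = ⌊596/17⌋ = 35
  ⌊596/17^2⌋ = ⌊596/289⌋ = 2
(the next term ⌊596/17^3⌋ = 0, terminating the sum). Summing: v_17(596!) = 35 + 2 = 37.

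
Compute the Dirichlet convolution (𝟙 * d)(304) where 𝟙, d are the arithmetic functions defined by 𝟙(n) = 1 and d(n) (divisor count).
(𝟙 * d)(304) = 45

Divisors of 304: [1, 2, 4, 8, 16, 19, 38, 76, 152, 304]. For each d | 304:
  d = 1: 𝟙(1) · d(304/1) = 1 · 10 = 10
  d = 2: 𝟙(2) · d(304/2) = 1 · 8 = 8
  d = 4: 𝟙(4) · d(304/4) = 1 · 6 = 6
  d = 8: 𝟙(8) · d(304/8) = 1 · 4 = 4
  d = 16: 𝟙(16) · d(304/16) = 1 · 2 = 2
  d = 19: 𝟙(19) · d(304/19) = 1 · 5 = 5
  d = 38: 𝟙(38) · d(304/38) = 1 · 4 = 4
  d = 76: 𝟙(76) · d(304/76) = 1 · 3 = 3
  d = 152: 𝟙(152) · d(304/152) = 1 · 2 = 2
  d = 304: 𝟙(304) · d(304/304) = 1 · 1 = 1
Summing: (𝟙 * d)(304) = 10 + 8 + 6 + 4 + 2 + 5 + 4 + 3 + 2 + 1 = 45.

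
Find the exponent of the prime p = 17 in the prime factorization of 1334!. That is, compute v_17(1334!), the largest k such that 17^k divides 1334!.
v_17(1334!) = 82

Legendre's formula: v_p(n!) = Σ_{k ≥ 1} ⌊n / p^k⌋. For p = 17, n = 1334, the terms are:
  ⌊1334/17^1⌋ = ⌊1334/17⌋ = 78
  ⌊1334/17^2⌋ = ⌊1334/289⌋ = 4
(the next term ⌊1334/17^3⌋ = 0, terminating the sum). Summing: v_17(1334!) = 78 + 4 = 82.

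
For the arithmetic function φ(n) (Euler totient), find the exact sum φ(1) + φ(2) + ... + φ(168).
Σ_{n ≤ 168} φ(n) = 8610

Compute φ(n) for each 1 ≤ n ≤ 168: φ(1) = 1, φ(2) = 1, φ(3) = 2, φ(4) = 2, φ(5) = 4, φ(6) = 2, φ(7) = 6, φ(8) = 4, φ(9) = 6, φ(10) = 4, φ(11) = 10, φ(12) = 4, φ(13) = 12, φ(14) = 6, φ(15) = 8, φ(16) = 8, φ(17) = 16, φ(18) = 6, φ(19) = 18, φ(20) = 8, φ(21) = 12, φ(22) = 10, φ(23) = 22, φ(24) = 8, φ(25) = 20, φ(26) = 12, φ(27) = 18, φ(28) = 12, φ(29) = 28, φ(30) = 8, φ(31) = 30, φ(32) = 16, φ(33) = 20, φ(34) = 16, φ(35) = 24, φ(36) = 12, φ(37) = 36, φ(38) = 18, φ(39) = 24, φ(40) = 16, φ(41) = 40, φ(42) = 12, φ(43) = 42, φ(44) = 20, φ(45) = 24, φ(46) = 22, φ(47) = 46, φ(48) = 16, φ(49) = 42, φ(50) = 20, φ(51) = 32, φ(52) = 24, φ(53) = 52, φ(54) = 18, φ(55) = 40, φ(56) = 24, φ(57) = 36, φ(58) = 28, φ(59) = 58, φ(60) = 16, φ(61) = 60, φ(62) = 30, φ(63) = 36, φ(64) = 32, φ(65) = 48, φ(66) = 20, φ(67) = 66, φ(68) = 32, φ(69) = 44, φ(70) = 24, φ(71) = 70, φ(72) = 24, φ(73) = 72, φ(74) = 36, φ(75) = 40, φ(76) = 36, φ(77) = 60, φ(78) = 24, φ(79) = 78, φ(80) = 32, φ(81) = 54, φ(82) = 40, φ(83) = 82, φ(84) = 24, φ(85) = 64, φ(86) = 42, φ(87) = 56, φ(88) = 40, φ(89) = 88, φ(90) = 24, φ(91) = 72, φ(92) = 44, φ(93) = 60, φ(94) = 46, φ(95) = 72, φ(96) = 32, φ(97) = 96, φ(98) = 42, φ(99) = 60, φ(100) = 40, φ(101) = 100, φ(102) = 32, φ(103) = 102, φ(104) = 48, φ(105) = 48, φ(106) = 52, φ(107) = 106, φ(108) = 36, φ(109) = 108, φ(110) = 40, φ(111) = 72, φ(112) = 48, φ(113) = 112, φ(114) = 36, φ(115) = 88, φ(116) = 56, φ(117) = 72, φ(118) = 58, φ(119) = 96, φ(120) = 32, φ(121) = 110, φ(122) = 60, φ(123) = 80, φ(124) = 60, φ(125) = 100, φ(126) = 36, φ(127) = 126, φ(128) = 64, φ(129) = 84, φ(130) = 48, φ(131) = 130, φ(132) = 40, φ(133) = 108, φ(134) = 66, φ(135) = 72, φ(136) = 64, φ(137) = 136, φ(138) = 44, φ(139) = 138, φ(140) = 48, φ(141) = 92, φ(142) = 70, φ(143) = 120, φ(144) = 48, φ(145) = 112, φ(146) = 72, φ(147) = 84, φ(148) = 72, φ(149) = 148, φ(150) = 40, φ(151) = 150, φ(152) = 72, φ(153) = 96, φ(154) = 60, φ(155) = 120, φ(156) = 48, φ(157) = 156, φ(158) = 78, φ(159) = 104, φ(160) = 64, φ(161) = 132, φ(162) = 54, φ(163) = 162, φ(164) = 80, φ(165) = 80, φ(166) = 82, φ(167) = 166, φ(168) = 48. Summing all 168 values: 8610. (Average order: Σ_{n ≤ x} φ(n) ~ (3/π²) x². For x = 168, (3/π²)·168² ≈ 8579.07.)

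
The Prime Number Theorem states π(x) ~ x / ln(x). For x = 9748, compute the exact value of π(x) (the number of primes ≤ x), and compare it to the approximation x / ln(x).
π(9748) = 1202;  x/ln(x) ≈ 1061.32;  relative error ≈ 11.70%.

Directly count primes up to 9748: π(9748) = 1202. The PNT approximation gives 9748/ln(9748) ≈ 9748/9.18482 ≈ 1061.32. Relative error (π(x) − x/ln(x)) / π(x) ≈ 11.70%; the approximation is known to undercount slightly (Li(x) is a better estimate).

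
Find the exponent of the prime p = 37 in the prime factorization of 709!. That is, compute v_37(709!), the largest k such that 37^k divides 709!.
v_37(709!) = 19

Legendre's formula: v_p(n!) = Σ_{k ≥ 1} ⌊n / p^k⌋. For p = 37, n = 709, the terms are:
  ⌊709/37^1⌋ = ⌊709/37⌋ = 19
(the next term ⌊709/37^2⌋ = 0, terminating the sum). Summing: v_37(709!) = 19 = 19.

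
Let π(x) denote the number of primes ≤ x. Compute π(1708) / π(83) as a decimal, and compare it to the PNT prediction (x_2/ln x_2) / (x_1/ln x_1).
π(1708)/π(83) = 266/23 ≈ 11.5652;  PNT prediction ≈ 12.2170.

π(83) = 23 and π(1708) = 266, so π(1708)/π(83) ≈ 11.5652. The PNT-predicted ratio is (1708/ln(1708)) / (83/ln(83)) ≈ 12.2170. The two agree to within a few percent, as expected.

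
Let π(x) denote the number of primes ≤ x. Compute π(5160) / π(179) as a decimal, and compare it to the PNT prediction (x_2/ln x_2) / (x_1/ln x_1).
π(5160)/π(179) = 687/41 ≈ 16.7561;  PNT prediction ≈ 17.4922.

π(179) = 41 and π(5160) = 687, so π(5160)/π(179) ≈ 16.7561. The PNT-predicted ratio is (5160/ln(5160)) / (179/ln(179)) ≈ 17.4922. The two agree to within a few percent, as expected.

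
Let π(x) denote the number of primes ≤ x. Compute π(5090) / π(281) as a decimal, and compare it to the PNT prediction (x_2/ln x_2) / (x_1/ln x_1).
π(5090)/π(281) = 680/60 ≈ 11.3333;  PNT prediction ≈ 11.9663.

π(281) = 60 and π(5090) = 680, so π(5090)/π(281) ≈ 11.3333. The PNT-predicted ratio is (5090/ln(5090)) / (281/ln(281)) ≈ 11.9663. The two agree to within a few percent, as expected.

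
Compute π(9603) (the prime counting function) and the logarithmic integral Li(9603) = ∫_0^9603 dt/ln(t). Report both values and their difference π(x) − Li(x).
π(9603) = 1185;  Li(9603) ≈ 1202.94;  π(x) − Li(x) ≈ -17.94.

Direct count of primes ≤ 9603 gives π(9603) = 1185. Numerical evaluation of the logarithmic integral gives Li(9603) ≈ 1202.94. The difference π(x) − Li(x) ≈ -17.94 is typically negative for small/moderate x (Li(x) overestimates), though Littlewood's theorem shows this sign changes infinitely often.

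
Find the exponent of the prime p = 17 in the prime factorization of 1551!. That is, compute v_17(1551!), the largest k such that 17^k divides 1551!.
v_17(1551!) = 96

Legendre's formula: v_p(n!) = Σ_{k ≥ 1} ⌊n / p^k⌋. For p = 17, n = 1551, the terms are:
  ⌊1551/17^1⌋ = ⌊1551/17⌋ = 91
  ⌊1551/17^2⌋ = ⌊1551/289⌋ = 5
(the next term ⌊1551/17^3⌋ = 0, terminating the sum). Summing: v_17(1551!) = 91 + 5 = 96.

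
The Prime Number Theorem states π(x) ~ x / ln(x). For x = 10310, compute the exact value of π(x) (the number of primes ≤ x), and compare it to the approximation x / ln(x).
π(10310) = 1264;  x/ln(x) ≈ 1115.70;  relative error ≈ 11.73%.

Directly count primes up to 10310: π(10310) = 1264. The PNT approximation gives 10310/ln(10310) ≈ 10310/9.24087 ≈ 1115.70. Relative error (π(x) − x/ln(x)) / π(x) ≈ 11.73%; the approximation is known to undercount slightly (Li(x) is a better estimate).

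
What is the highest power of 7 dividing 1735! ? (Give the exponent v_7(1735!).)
v_7(1735!) = 287

Legendre's formula: v_p(n!) = Σ_{k ≥ 1} ⌊n / p^k⌋. For p = 7, n = 1735, the terms are:
  ⌊1735/7^1⌋ = ⌊1735/7⌋ = 247
  ⌊1735/7^2⌋ = ⌊1735/49⌋ = 35
  ⌊1735/7^3⌋ = ⌊1735/343⌋ = 5
(the next term ⌊1735/7^4⌋ = 0, terminating the sum). Summing: v_7(1735!) = 247 + 35 + 5 = 287.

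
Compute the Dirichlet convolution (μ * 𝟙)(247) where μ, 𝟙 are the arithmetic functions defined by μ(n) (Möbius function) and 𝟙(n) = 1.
(μ * 𝟙)(247) = 0

Divisors of 247: [1, 13, 19, 247]. For each d | 247:
  d = 1: μ(1) · 𝟙(247/1) = 1 · 1 = 1
  d = 13: μ(13) · 𝟙(247/13) = -1 · 1 = -1
  d = 19: μ(19) · 𝟙(247/19) = -1 · 1 = -1
  d = 247: μ(247) · 𝟙(247/247) = 1 · 1 = 1
Summing: (μ * 𝟙)(247) = 1 + -1 + -1 + 1 = 0.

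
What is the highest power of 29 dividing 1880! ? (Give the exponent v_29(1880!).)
v_29(1880!) = 66

Legendre's formula: v_p(n!) = Σ_{k ≥ 1} ⌊n / p^k⌋. For p = 29, n = 1880, the terms are:
  ⌊1880/29^1⌋ = ⌊1880/29⌋ = 64
  ⌊1880/29^2⌋ = ⌊1880/841⌋ = 2
(the next term ⌊1880/29^3⌋ = 0, terminating the sum). Summing: v_29(1880!) = 64 + 2 = 66.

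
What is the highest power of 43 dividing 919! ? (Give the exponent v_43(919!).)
v_43(919!) = 21

Legendre's formula: v_p(n!) = Σ_{k ≥ 1} ⌊n / p^k⌋. For p = 43, n = 919, the terms are:
  ⌊919/43^1⌋ = ⌊919/43⌋ = 21
(the next term ⌊919/43^2⌋ = 0, terminating the sum). Summing: v_43(919!) = 21 = 21.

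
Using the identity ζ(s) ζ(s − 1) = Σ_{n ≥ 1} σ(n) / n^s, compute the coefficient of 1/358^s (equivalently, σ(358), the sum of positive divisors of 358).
σ(358) = 540

In the product (Σ m^0/m^s)(Σ k / k^s) = Σ (Σ_{d | n} d) / n^s, the coefficient of 1/n^s is σ(n) = Σ_{d | n} d. For n = 358, divisors are [1, 2, 179, 358]; summing: σ(358) = 540.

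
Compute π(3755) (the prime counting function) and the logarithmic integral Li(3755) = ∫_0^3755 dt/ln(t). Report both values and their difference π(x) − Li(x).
π(3755) = 522;  Li(3755) ≈ 535.71;  π(x) − Li(x) ≈ -13.71.

Direct count of primes ≤ 3755 gives π(3755) = 522. Numerical evaluation of the logarithmic integral gives Li(3755) ≈ 535.71. The difference π(x) − Li(x) ≈ -13.71 is typically negative for small/moderate x (Li(x) overestimates), though Littlewood's theorem shows this sign changes infinitely often.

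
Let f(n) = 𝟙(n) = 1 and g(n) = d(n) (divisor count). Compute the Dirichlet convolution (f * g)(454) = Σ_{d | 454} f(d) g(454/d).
(𝟙 * d)(454) = 9

Divisors of 454: [1, 2, 227, 454]. For each d | 454:
  d = 1: 𝟙(1) · d(454/1) = 1 · 4 = 4
  d = 2: 𝟙(2) · d(454/2) = 1 · 2 = 2
  d = 227: 𝟙(227) · d(454/227) = 1 · 2 = 2
  d = 454: 𝟙(454) · d(454/454) = 1 · 1 = 1
Summing: (𝟙 * d)(454) = 4 + 2 + 2 + 1 = 9.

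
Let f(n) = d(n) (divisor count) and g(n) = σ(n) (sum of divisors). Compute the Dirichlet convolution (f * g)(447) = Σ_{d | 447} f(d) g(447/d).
(d * σ)(447) = 912

Divisors of 447: [1, 3, 149, 447]. For each d | 447:
  d = 1: d(1) · σ(447/1) = 1 · 600 = 600
  d = 3: d(3) · σ(447/3) = 2 · 150 = 300
  d = 149: d(149) · σ(447/149) = 2 · 4 = 8
  d = 447: d(447) · σ(447/447) = 4 · 1 = 4
Summing: (d * σ)(447) = 600 + 300 + 8 + 4 = 912.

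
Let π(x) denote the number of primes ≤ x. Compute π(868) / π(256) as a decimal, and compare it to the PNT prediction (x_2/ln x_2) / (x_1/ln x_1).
π(868)/π(256) = 150/54 ≈ 2.7778;  PNT prediction ≈ 2.7788.

π(256) = 54 and π(868) = 150, so π(868)/π(256) ≈ 2.7778. The PNT-predicted ratio is (868/ln(868)) / (256/ln(256)) ≈ 2.7788. The two agree to within a few percent, as expected.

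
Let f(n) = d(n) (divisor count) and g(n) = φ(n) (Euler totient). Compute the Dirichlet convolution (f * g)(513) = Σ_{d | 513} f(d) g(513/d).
(d * φ)(513) = 800

Divisors of 513: [1, 3, 9, 19, 27, 57, 171, 513]. For each d | 513:
  d = 1: d(1) · φ(513/1) = 1 · 324 = 324
  d = 3: d(3) · φ(513/3) = 2 · 108 = 216
  d = 9: d(9) · φ(513/9) = 3 · 36 = 108
  d = 19: d(19) · φ(513/19) = 2 · 18 = 36
  d = 27: d(27) · φ(513/27) = 4 · 18 = 72
  d = 57: d(57) · φ(513/57) = 4 · 6 = 24
  d = 171: d(171) · φ(513/171) = 6 · 2 = 12
  d = 513: d(513) · φ(513/513) = 8 · 1 = 8
Summing: (d * φ)(513) = 324 + 216 + 108 + 36 + 72 + 24 + 12 + 8 = 800.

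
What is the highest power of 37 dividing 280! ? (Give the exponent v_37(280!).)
v_37(280!) = 7

Legendre's formula: v_p(n!) = Σ_{k ≥ 1} ⌊n / p^k⌋. For p = 37, n = 280, the terms are:
  ⌊280/37^1⌋ = ⌊280/37⌋ = 7
(the next term ⌊280/37^2⌋ = 0, terminating the sum). Summing: v_37(280!) = 7 = 7.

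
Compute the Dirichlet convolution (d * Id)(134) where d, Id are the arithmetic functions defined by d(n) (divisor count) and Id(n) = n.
(d * Id)(134) = 276

Divisors of 134: [1, 2, 67, 134]. For each d | 134:
  d = 1: d(1) · Id(134/1) = 1 · 134 = 134
  d = 2: d(2) · Id(134/2) = 2 · 67 = 134
  d = 67: d(67) · Id(134/67) = 2 · 2 = 4
  d = 134: d(134) · Id(134/134) = 4 · 1 = 4
Summing: (d * Id)(134) = 134 + 134 + 4 + 4 = 276.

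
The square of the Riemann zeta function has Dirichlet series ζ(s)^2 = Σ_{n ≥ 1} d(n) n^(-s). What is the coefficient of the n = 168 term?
d(168) = 16

ζ(s)^2 = (Σ 1/m^s)(Σ 1/k^s). The coefficient of 1/n^s in the product is the number of ordered pairs (m, k) with mk = n, which equals d(n). For n = 168, divisors are [1, 2, 3, 4, 6, 7, 8, 12, 14, 21, 24, 28, 42, 56, 84, 168], so d(168) = 16.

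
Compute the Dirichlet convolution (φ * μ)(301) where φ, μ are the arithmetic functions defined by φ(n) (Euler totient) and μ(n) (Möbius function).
(φ * μ)(301) = 205

Divisors of 301: [1, 7, 43, 301]. For each d | 301:
  d = 1: φ(1) · μ(301/1) = 1 · 1 = 1
  d = 7: φ(7) · μ(301/7) = 6 · -1 = -6
  d = 43: φ(43) · μ(301/43) = 42 · -1 = -42
  d = 301: φ(301) · μ(301/301) = 252 · 1 = 252
Summing: (φ * μ)(301) = 1 + -6 + -42 + 252 = 205.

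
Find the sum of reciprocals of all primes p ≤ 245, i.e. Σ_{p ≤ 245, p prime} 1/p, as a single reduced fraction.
Σ 1/p = 506873196134241441348690763593294873492730445394823722837469097176314709804649267964680634478659521/256041159035492609053110100510385311995538591998443060216114576417920917800321526504084465112487730

π(245) = 53, so the primes ≤ 245 are [2, 3, 5, 7, 11, 13, 17, 19, 23, 29, 31, 37, 41, 43, 47, 53, 59, 61, 67, 71, 73, 79, 83, 89, 97, 101, 103, 107, 109, 113, 127, 131, 137, 139, 149, 151, 157, 163, 167, 173, 179, 181, 191, 193, 197, 199, 211, 223, 227, 229, 233, 239, 241]. Summing 1/p over these primes: 506873196134241441348690763593294873492730445394823722837469097176314709804649267964680634478659521/256041159035492609053110100510385311995538591998443060216114576417920917800321526504084465112487730 ≈ 1.9797. Mertens estimate ln ln(245) + 0.2615 ≈ 1.9665.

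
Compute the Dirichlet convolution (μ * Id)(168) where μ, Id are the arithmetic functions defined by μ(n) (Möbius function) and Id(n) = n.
(μ * Id)(168) = 48

Divisors of 168: [1, 2, 3, 4, 6, 7, 8, 12, 14, 21, 24, 28, 42, 56, 84, 168]. For each d | 168:
  d = 1: μ(1) · Id(168/1) = 1 · 168 = 168
  d = 2: μ(2) · Id(168/2) = -1 · 84 = -84
  d = 3: μ(3) · Id(168/3) = -1 · 56 = -56
  d = 4: μ(4) · Id(168/4) = 0 · 42 = 0
  d = 6: μ(6) · Id(168/6) = 1 · 28 = 28
  d = 7: μ(7) · Id(168/7) = -1 · 24 = -24
  d = 8: μ(8) · Id(168/8) = 0 · 21 = 0
  d = 12: μ(12) · Id(168/12) = 0 · 14 = 0
  d = 14: μ(14) · Id(168/14) = 1 · 12 = 12
  d = 21: μ(21) · Id(168/21) = 1 · 8 = 8
  d = 24: μ(24) · Id(168/24) = 0 · 7 = 0
  d = 28: μ(28) · Id(168/28) = 0 · 6 = 0
  d = 42: μ(42) · Id(168/42) = -1 · 4 = -4
  d = 56: μ(56) · Id(168/56) = 0 · 3 = 0
  d = 84: μ(84) · Id(168/84) = 0 · 2 = 0
  d = 168: μ(168) · Id(168/168) = 0 · 1 = 0
Summing: (μ * Id)(168) = 168 + -84 + -56 + 0 + 28 + -24 + 0 + 0 + 12 + 8 + 0 + 0 + -4 + 0 + 0 + 0 = 48.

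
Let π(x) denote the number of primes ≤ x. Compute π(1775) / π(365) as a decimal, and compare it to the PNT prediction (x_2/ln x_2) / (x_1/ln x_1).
π(1775)/π(365) = 274/72 ≈ 3.8056;  PNT prediction ≈ 3.8349.

π(365) = 72 and π(1775) = 274, so π(1775)/π(365) ≈ 3.8056. The PNT-predicted ratio is (1775/ln(1775)) / (365/ln(365)) ≈ 3.8349. The two agree to within a few percent, as expected.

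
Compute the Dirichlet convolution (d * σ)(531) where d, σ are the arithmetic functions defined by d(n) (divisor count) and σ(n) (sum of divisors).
(d * σ)(531) = 1488

Divisors of 531: [1, 3, 9, 59, 177, 531]. For each d | 531:
  d = 1: d(1) · σ(531/1) = 1 · 780 = 780
  d = 3: d(3) · σ(531/3) = 2 · 240 = 480
  d = 9: d(9) · σ(531/9) = 3 · 60 = 180
  d = 59: d(59) · σ(531/59) = 2 · 13 = 26
  d = 177: d(177) · σ(531/177) = 4 · 4 = 16
  d = 531: d(531) · σ(531/531) = 6 · 1 = 6
Summing: (d * σ)(531) = 780 + 480 + 180 + 26 + 16 + 6 = 1488.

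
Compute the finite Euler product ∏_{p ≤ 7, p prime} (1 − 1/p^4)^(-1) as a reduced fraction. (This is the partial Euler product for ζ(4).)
∏ = 7203/6656

The primes p ≤ 7 are [2, 3, 5, 7]. For each prime, (1 − 1/p^4)^(-1) = p^4 / (p^4 − 1). The product is (1 − 1/2^4)^(-1), (1 − 1/3^4)^(-1), (1 − 1/5^4)^(-1), (1 − 1/7^4)^(-1) = ∏ p^4 / (p^4 − 1) = 7203/6656.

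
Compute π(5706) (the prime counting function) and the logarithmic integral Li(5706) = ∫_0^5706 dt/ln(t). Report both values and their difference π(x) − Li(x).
π(5706) = 751;  Li(5706) ≈ 766.52;  π(x) − Li(x) ≈ -15.52.

Direct count of primes ≤ 5706 gives π(5706) = 751. Numerical evaluation of the logarithmic integral gives Li(5706) ≈ 766.52. The difference π(x) − Li(x) ≈ -15.52 is typically negative for small/moderate x (Li(x) overestimates), though Littlewood's theorem shows this sign changes infinitely often.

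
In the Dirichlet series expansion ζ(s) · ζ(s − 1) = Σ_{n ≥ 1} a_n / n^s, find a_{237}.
σ(237) = 320

In the product (Σ m^0/m^s)(Σ k / k^s) = Σ (Σ_{d | n} d) / n^s, the coefficient of 1/n^s is σ(n) = Σ_{d | n} d. For n = 237, divisors are [1, 3, 79, 237]; summing: σ(237) = 320.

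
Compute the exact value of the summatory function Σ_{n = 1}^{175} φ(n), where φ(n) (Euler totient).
Σ_{n ≤ 175} φ(n) = 9370

Compute φ(n) for each 1 ≤ n ≤ 175: φ(1) = 1, φ(2) = 1, φ(3) = 2, φ(4) = 2, φ(5) = 4, φ(6) = 2, φ(7) = 6, φ(8) = 4, φ(9) = 6, φ(10) = 4, φ(11) = 10, φ(12) = 4, φ(13) = 12, φ(14) = 6, φ(15) = 8, φ(16) = 8, φ(17) = 16, φ(18) = 6, φ(19) = 18, φ(20) = 8, φ(21) = 12, φ(22) = 10, φ(23) = 22, φ(24) = 8, φ(25) = 20, φ(26) = 12, φ(27) = 18, φ(28) = 12, φ(29) = 28, φ(30) = 8, φ(31) = 30, φ(32) = 16, φ(33) = 20, φ(34) = 16, φ(35) = 24, φ(36) = 12, φ(37) = 36, φ(38) = 18, φ(39) = 24, φ(40) = 16, φ(41) = 40, φ(42) = 12, φ(43) = 42, φ(44) = 20, φ(45) = 24, φ(46) = 22, φ(47) = 46, φ(48) = 16, φ(49) = 42, φ(50) = 20, φ(51) = 32, φ(52) = 24, φ(53) = 52, φ(54) = 18, φ(55) = 40, φ(56) = 24, φ(57) = 36, φ(58) = 28, φ(59) = 58, φ(60) = 16, φ(61) = 60, φ(62) = 30, φ(63) = 36, φ(64) = 32, φ(65) = 48, φ(66) = 20, φ(67) = 66, φ(68) = 32, φ(69) = 44, φ(70) = 24, φ(71) = 70, φ(72) = 24, φ(73) = 72, φ(74) = 36, φ(75) = 40, φ(76) = 36, φ(77) = 60, φ(78) = 24, φ(79) = 78, φ(80) = 32, φ(81) = 54, φ(82) = 40, φ(83) = 82, φ(84) = 24, φ(85) = 64, φ(86) = 42, φ(87) = 56, φ(88) = 40, φ(89) = 88, φ(90) = 24, φ(91) = 72, φ(92) = 44, φ(93) = 60, φ(94) = 46, φ(95) = 72, φ(96) = 32, φ(97) = 96, φ(98) = 42, φ(99) = 60, φ(100) = 40, φ(101) = 100, φ(102) = 32, φ(103) = 102, φ(104) = 48, φ(105) = 48, φ(106) = 52, φ(107) = 106, φ(108) = 36, φ(109) = 108, φ(110) = 40, φ(111) = 72, φ(112) = 48, φ(113) = 112, φ(114) = 36, φ(115) = 88, φ(116) = 56, φ(117) = 72, φ(118) = 58, φ(119) = 96, φ(120) = 32, φ(121) = 110, φ(122) = 60, φ(123) = 80, φ(124) = 60, φ(125) = 100, φ(126) = 36, φ(127) = 126, φ(128) = 64, φ(129) = 84, φ(130) = 48, φ(131) = 130, φ(132) = 40, φ(133) = 108, φ(134) = 66, φ(135) = 72, φ(136) = 64, φ(137) = 136, φ(138) = 44, φ(139) = 138, φ(140) = 48, φ(141) = 92, φ(142) = 70, φ(143) = 120, φ(144) = 48, φ(145) = 112, φ(146) = 72, φ(147) = 84, φ(148) = 72, φ(149) = 148, φ(150) = 40, φ(151) = 150, φ(152) = 72, φ(153) = 96, φ(154) = 60, φ(155) = 120, φ(156) = 48, φ(157) = 156, φ(158) = 78, φ(159) = 104, φ(160) = 64, φ(161) = 132, φ(162) = 54, φ(163) = 162, φ(164) = 80, φ(165) = 80, φ(166) = 82, φ(167) = 166, φ(168) = 48, φ(169) = 156, φ(170) = 64, φ(171) = 108, φ(172) = 84, φ(173) = 172, φ(174) = 56, φ(175) = 120. Summing all 175 values: 9370. (Average order: Σ_{n ≤ x} φ(n) ~ (3/π²) x². For x = 175, (3/π²)·175² ≈ 9308.88.)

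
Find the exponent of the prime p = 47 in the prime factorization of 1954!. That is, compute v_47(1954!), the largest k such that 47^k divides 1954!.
v_47(1954!) = 41

Legendre's formula: v_p(n!) = Σ_{k ≥ 1} ⌊n / p^k⌋. For p = 47, n = 1954, the terms are:
  ⌊1954/47^1⌋ = ⌊1954/47⌋ = 41
(the next term ⌊1954/47^2⌋ = 0, terminating the sum). Summing: v_47(1954!) = 41 = 41.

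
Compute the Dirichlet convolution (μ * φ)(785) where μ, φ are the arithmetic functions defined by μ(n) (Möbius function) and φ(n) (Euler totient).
(μ * φ)(785) = 465

Divisors of 785: [1, 5, 157, 785]. For each d | 785:
  d = 1: μ(1) · φ(785/1) = 1 · 624 = 624
  d = 5: μ(5) · φ(785/5) = -1 · 156 = -156
  d = 157: μ(157) · φ(785/157) = -1 · 4 = -4
  d = 785: μ(785) · φ(785/785) = 1 · 1 = 1
Summing: (μ * φ)(785) = 624 + -156 + -4 + 1 = 465.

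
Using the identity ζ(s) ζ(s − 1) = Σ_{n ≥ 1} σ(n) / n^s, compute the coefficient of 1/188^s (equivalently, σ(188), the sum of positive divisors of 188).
σ(188) = 336

In the product (Σ m^0/m^s)(Σ k / k^s) = Σ (Σ_{d | n} d) / n^s, the coefficient of 1/n^s is σ(n) = Σ_{d | n} d. For n = 188, divisors are [1, 2, 4, 47, 94, 188]; summing: σ(188) = 336.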